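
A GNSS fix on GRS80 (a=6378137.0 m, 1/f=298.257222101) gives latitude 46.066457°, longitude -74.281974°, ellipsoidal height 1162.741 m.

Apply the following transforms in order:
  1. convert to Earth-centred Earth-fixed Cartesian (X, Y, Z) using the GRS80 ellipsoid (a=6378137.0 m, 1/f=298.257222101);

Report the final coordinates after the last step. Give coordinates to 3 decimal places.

X=1201133.858 m, Y=-4268014.832 m, Z=4571213.121 m

start: φ=46.066457°, λ=-74.281974°, h=1162.741 m
→ ECEF (a=6378137.000, f=1/298.257222101): X=1201133.8582, Y=-4268014.8324, Z=4571213.1208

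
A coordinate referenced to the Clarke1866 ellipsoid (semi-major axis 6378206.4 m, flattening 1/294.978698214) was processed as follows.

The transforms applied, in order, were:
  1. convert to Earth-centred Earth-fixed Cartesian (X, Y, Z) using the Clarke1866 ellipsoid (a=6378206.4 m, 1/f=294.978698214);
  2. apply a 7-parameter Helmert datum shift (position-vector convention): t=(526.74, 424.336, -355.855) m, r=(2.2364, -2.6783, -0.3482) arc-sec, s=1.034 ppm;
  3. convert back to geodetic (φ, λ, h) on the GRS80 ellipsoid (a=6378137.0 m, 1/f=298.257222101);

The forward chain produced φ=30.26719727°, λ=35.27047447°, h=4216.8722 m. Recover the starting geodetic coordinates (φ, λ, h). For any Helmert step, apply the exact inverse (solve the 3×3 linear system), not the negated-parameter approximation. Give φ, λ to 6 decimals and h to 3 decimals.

φ=30.273931°, λ=35.270177°, h=3797.218 m

start: φ=30.267197°, λ=35.270474°, h=4216.872 m
→ ECEF (a=6378137.000, f=1/298.257222101): X=4504296.9266, Y=3185736.4866, Z=3198116.2884
→ Helmert⁻¹: X=4503801.6826, Y=3185351.1379, Z=3198375.8186
→ geod (Bowring, a=6378206.400): φ=30.27393100°, λ=35.27017700°, h=3797.2180 m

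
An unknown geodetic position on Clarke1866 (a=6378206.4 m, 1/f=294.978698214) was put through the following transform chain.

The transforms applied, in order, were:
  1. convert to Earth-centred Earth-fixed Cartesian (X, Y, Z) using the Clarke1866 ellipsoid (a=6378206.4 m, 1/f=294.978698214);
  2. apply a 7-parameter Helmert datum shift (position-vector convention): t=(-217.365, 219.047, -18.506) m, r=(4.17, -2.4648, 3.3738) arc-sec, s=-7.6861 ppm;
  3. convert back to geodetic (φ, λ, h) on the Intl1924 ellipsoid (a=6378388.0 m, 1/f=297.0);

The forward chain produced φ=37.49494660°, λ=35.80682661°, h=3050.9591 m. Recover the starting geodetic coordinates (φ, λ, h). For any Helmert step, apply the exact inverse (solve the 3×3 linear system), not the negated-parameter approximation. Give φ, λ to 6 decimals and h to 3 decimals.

start: φ=37.494947°, λ=35.806827°, h=3050.959 m
→ ECEF (a=6378388.000, f=1/297.0): X=4111247.7624, Y=2965870.1057, Z=3863038.4769
→ Helmert⁻¹: X=4111591.3988, Y=2965684.6981, Z=3862977.5863
→ geod (Bowring, a=6378206.400): φ=37.49485200°, λ=35.80285500°, h=3384.7340 m

φ=37.494852°, λ=35.802855°, h=3384.734 m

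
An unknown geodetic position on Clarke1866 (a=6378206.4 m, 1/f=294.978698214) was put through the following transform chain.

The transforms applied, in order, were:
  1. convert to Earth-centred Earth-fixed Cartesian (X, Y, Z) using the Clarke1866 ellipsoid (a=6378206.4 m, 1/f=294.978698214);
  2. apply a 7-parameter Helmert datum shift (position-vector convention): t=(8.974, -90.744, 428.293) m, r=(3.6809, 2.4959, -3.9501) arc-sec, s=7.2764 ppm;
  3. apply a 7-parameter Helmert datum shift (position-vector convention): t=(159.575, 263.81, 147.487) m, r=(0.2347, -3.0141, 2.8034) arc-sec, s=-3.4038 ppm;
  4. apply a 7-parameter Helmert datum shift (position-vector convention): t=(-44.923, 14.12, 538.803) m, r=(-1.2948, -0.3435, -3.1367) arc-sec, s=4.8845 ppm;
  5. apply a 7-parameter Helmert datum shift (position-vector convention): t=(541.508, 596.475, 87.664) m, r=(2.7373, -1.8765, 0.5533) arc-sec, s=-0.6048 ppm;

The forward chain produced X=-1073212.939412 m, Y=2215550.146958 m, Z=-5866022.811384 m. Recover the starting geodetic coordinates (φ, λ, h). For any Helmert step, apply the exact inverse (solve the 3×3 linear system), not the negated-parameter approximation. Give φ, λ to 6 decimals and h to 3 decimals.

φ=-67.380701°, λ=115.871659°, h=2747.062 m

start: X=-1073212.9394, Y=2215550.1470, Z=-5866022.8114 m
→ Helmert⁻¹: X=-1073802.5228, Y=2214880.0437, Z=-5866133.6475
→ Helmert⁻¹: X=-1073795.8069, Y=2214875.6028, Z=-5866628.1031
→ Helmert⁻¹: X=-1074014.6678, Y=2214627.2526, Z=-5866782.3851
→ Helmert⁻¹: X=-1073987.2412, Y=2214576.6105, Z=-5867220.5022
→ geod (Bowring, a=6378206.400): φ=-67.38070100°, λ=115.87165900°, h=2747.0620 m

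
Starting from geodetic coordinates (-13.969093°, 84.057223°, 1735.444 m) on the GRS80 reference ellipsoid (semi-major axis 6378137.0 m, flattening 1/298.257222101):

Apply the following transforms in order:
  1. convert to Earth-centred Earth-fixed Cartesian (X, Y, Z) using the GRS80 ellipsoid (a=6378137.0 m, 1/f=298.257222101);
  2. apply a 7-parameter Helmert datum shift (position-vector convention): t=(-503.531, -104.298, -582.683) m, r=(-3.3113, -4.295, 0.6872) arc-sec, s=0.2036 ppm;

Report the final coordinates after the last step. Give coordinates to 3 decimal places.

start: φ=-13.969093°, λ=84.057223°, h=1735.444 m
→ ECEF (a=6378137.000, f=1/298.257222101): X=641131.3139, Y=6159123.0249, Z=-1530082.5902
→ Helmert 7p (PV): X=640639.2540, Y=6158997.5536, Z=-1530751.1110

X=640639.254 m, Y=6158997.554 m, Z=-1530751.111 m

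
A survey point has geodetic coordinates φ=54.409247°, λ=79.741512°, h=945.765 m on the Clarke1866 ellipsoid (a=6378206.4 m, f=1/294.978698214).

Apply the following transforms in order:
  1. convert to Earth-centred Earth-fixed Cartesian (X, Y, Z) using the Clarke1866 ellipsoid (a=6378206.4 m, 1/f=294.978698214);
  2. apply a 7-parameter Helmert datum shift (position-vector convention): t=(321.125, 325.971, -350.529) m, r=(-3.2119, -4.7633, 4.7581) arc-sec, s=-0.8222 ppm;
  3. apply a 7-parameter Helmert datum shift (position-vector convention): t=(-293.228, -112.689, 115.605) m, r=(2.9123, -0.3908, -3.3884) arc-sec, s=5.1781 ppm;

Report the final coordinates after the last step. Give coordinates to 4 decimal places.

start: φ=54.409247°, λ=79.741512°, h=945.765 m
→ ECEF (a=6378206.400, f=1/294.978698214): X=662661.3699, Y=3661467.5761, Z=5163953.7788
→ Helmert 7p (PV): X=662778.2360, Y=3661886.2345, Z=5163557.2916
→ Helmert 7p (PV): X=662538.8124, Y=3661708.7134, Z=5163752.5930

X=662538.8124 m, Y=3661708.7134 m, Z=5163752.5930 m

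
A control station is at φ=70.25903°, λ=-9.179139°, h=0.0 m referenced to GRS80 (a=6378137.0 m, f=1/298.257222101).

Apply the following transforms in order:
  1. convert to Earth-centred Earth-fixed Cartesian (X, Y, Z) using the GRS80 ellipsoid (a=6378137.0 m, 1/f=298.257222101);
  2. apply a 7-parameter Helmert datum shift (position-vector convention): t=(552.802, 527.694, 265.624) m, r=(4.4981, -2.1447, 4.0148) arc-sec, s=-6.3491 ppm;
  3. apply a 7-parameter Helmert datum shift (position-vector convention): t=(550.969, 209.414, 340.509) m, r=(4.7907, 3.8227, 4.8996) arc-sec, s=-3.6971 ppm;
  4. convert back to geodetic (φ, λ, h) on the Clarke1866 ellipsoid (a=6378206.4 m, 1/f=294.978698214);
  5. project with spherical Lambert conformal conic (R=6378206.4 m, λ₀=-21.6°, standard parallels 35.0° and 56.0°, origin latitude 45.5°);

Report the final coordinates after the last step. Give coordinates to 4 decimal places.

E=514884.3470 m, N=2848482.3524 m

start: φ=70.259030°, λ=-9.179139°, h=0.000 m
→ ECEF (a=6378137.000, f=1/298.257222101): X=2133080.1747, Y=-344686.6351, Z=5980862.4014
→ Helmert 7p (PV): X=2133563.9552, Y=-344245.6603, Z=5981104.7148
→ Helmert 7p (PV): X=2134226.0606, Y=-344123.2096, Z=5981375.5745
→ geod (Bowring, a=6378206.400): φ=70.25315786°, λ=-9.15955255°, h=976.1091 m
→ lcc (R=6378206.4, λ₀=-21.6°): E=514884.3470, N=2848482.3524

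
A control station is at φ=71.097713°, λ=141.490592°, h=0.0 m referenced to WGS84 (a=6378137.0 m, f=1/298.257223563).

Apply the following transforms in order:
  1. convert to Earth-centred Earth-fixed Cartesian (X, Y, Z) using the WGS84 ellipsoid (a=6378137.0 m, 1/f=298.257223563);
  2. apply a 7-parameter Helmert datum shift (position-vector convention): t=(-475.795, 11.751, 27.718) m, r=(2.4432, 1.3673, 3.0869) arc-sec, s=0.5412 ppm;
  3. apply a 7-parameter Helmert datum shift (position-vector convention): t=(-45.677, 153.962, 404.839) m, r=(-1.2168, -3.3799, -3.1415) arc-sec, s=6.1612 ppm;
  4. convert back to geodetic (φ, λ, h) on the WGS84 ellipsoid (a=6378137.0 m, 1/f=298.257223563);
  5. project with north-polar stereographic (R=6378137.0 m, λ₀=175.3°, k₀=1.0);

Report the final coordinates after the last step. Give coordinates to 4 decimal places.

start: φ=71.097713°, λ=141.490592°, h=0.000 m
→ ECEF (a=6378137.000, f=1/298.257223563): X=-1621703.4218, Y=1290395.9725, Z=6011822.4263
→ Helmert 7p (PV): X=-1622159.5547, Y=1290312.9420, Z=6011879.4327
→ Helmert 7p (PV): X=-1622294.0866, Y=1290535.0258, Z=6012287.1189
→ geod (Bowring, a=6378137.000): φ=71.09440919°, λ=141.49774951°, h=617.4286 m
→ stereo (R=6378137.0, λ₀=175.3°): E=-1181566.5385, N=-1764853.0628

E=-1181566.5385 m, N=-1764853.0628 m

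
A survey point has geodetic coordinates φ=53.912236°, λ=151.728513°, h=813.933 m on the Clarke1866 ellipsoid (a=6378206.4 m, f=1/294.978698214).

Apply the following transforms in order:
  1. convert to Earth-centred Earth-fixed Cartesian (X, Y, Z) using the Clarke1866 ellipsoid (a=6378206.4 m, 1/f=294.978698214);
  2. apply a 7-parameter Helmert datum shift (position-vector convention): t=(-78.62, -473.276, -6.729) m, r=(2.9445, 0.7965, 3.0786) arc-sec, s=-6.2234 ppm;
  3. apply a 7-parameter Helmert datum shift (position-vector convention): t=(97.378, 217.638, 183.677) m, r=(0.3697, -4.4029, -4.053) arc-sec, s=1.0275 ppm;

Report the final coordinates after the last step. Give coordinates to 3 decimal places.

start: φ=53.912236°, λ=151.728513°, h=813.933 m
→ ECEF (a=6378206.400, f=1/294.978698214): X=-3316524.2046, Y=1783635.9072, Z=5131450.8780
→ Helmert 7p (PV): X=-3316588.9908, Y=1783028.7778, Z=5131450.4826
→ Helmert 7p (PV): X=-3316569.5203, Y=1783304.2198, Z=5131571.8325

X=-3316569.520 m, Y=1783304.220 m, Z=5131571.832 m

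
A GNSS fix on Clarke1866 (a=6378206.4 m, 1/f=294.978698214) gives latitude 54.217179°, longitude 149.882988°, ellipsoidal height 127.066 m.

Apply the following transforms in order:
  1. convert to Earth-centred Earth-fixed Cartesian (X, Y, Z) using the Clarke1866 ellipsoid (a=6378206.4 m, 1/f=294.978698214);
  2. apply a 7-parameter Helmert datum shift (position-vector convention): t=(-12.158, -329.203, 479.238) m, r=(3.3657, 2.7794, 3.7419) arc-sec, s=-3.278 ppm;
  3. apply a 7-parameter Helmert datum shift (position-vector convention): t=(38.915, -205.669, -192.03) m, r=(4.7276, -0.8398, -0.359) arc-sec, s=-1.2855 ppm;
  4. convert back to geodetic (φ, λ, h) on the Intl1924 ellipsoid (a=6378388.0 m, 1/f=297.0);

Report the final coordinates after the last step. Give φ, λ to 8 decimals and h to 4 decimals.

start: φ=54.217179°, λ=149.882988°, h=127.066 m
→ ECEF (a=6378206.400, f=1/294.978698214): X=-3233239.2195, Y=1875526.0265, Z=5150815.9825
→ Helmert 7p (PV): X=-3233205.3966, Y=1875047.9732, Z=5151352.5072
→ Helmert 7p (PV): X=-3233180.0354, Y=1874727.4520, Z=5151183.6674
→ geod (Bowring, a=6378388.000): φ=54.22115309°, λ=149.89312253°, h=-116.7639 m

φ=54.22115309°, λ=149.89312253°, h=-116.7639 m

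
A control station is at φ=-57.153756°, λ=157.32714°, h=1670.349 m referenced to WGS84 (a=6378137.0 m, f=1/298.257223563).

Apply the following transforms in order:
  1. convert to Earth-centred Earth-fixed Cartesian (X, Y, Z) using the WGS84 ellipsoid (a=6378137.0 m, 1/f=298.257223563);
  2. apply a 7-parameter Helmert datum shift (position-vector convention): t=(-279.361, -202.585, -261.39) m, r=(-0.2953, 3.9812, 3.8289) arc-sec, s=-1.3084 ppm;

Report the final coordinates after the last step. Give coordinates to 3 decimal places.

X=-3200881.349 m, Y=1336736.778 m, Z=-5336804.238 m

start: φ=-57.153756°, λ=157.327140°, h=1670.349 m
→ ECEF (a=6378137.000, f=1/298.257223563): X=-3200478.3530, Y=1337008.1634, Z=-5336609.6898
→ Helmert 7p (PV): X=-3200881.3493, Y=1336736.7783, Z=-5336804.2378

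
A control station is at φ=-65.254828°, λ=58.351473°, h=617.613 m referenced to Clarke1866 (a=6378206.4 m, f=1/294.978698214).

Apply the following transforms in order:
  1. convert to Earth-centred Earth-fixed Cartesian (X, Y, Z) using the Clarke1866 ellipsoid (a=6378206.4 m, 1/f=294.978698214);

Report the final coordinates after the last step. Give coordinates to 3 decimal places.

start: φ=-65.254828°, λ=58.351473°, h=617.613 m
→ ECEF (a=6378206.400, f=1/294.978698214): X=1404930.7250, Y=2279354.3813, Z=-5770029.8815

X=1404930.725 m, Y=2279354.381 m, Z=-5770029.882 m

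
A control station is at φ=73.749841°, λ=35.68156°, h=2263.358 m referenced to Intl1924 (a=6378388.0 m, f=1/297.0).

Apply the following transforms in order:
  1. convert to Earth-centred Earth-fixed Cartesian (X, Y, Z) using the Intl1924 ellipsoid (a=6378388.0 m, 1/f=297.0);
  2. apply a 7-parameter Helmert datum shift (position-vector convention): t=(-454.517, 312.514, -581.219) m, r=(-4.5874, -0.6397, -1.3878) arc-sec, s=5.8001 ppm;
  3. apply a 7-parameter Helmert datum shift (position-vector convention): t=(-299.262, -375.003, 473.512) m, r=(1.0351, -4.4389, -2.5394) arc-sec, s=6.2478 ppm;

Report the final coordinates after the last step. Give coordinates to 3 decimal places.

start: φ=73.749841°, λ=35.681560°, h=2263.358 m
→ ECEF (a=6378388.000, f=1/297.0): X=1454829.8444, Y=1044691.4731, Z=6103503.7884
→ Helmert 7p (PV): X=1454371.8653, Y=1045136.0027, Z=6102939.2479
→ Helmert 7p (PV): X=1453963.2186, Y=1044718.9975, Z=6103487.4335

X=1453963.219 m, Y=1044718.997 m, Z=6103487.433 m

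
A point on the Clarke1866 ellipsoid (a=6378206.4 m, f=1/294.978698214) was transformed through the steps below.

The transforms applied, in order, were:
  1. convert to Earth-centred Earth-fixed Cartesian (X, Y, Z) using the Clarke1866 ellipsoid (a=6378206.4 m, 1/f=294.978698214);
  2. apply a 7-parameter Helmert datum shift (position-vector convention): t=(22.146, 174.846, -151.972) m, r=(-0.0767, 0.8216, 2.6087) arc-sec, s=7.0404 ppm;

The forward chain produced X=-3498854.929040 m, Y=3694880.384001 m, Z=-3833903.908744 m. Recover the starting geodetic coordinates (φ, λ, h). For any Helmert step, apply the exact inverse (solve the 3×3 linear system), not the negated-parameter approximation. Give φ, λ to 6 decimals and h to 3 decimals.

φ=-37.182148°, λ=133.439781°, h=682.373 m

start: X=-3498854.9290, Y=3694880.3840, Z=-3833903.9087 m
→ Helmert⁻¹: X=-3498790.4426, Y=3694725.2019, Z=-3833737.5084
→ geod (Bowring, a=6378206.400): φ=-37.18214800°, λ=133.43978100°, h=682.3730 m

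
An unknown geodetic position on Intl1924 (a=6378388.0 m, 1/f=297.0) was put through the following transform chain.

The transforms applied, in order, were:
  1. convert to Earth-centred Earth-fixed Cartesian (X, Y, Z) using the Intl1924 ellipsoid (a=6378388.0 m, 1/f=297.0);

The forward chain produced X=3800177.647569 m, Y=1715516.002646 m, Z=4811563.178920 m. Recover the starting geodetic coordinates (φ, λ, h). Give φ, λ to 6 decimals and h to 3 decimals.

φ=49.280639°, λ=24.295867°, h=652.701 m

start: X=3800177.6476, Y=1715516.0026, Z=4811563.1789 m
→ geod (Bowring, a=6378388.000): φ=49.28063900°, λ=24.29586700°, h=652.7010 m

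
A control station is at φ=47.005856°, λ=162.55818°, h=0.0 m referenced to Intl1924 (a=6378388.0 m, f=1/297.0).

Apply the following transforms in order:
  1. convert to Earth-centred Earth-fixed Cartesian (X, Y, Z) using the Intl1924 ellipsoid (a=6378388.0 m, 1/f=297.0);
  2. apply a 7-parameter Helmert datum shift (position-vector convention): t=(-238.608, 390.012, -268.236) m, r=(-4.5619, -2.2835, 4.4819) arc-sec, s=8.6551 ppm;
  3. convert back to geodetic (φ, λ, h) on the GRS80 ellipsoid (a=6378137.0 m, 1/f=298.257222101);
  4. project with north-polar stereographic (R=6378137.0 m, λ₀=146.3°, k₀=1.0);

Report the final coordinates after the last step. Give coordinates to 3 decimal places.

E=1406457.694 m, N=-4823962.566 m

start: φ=47.005856°, λ=162.558180°, h=0.000 m
→ ECEF (a=6378388.000, f=1/297.0): X=-4157069.9994, Y=1306079.7497, Z=4642294.4801
→ Helmert 7p (PV): X=-4157424.3612, Y=1306493.4100, Z=4641991.5150
→ geod (Bowring, a=6378137.000): φ=47.00013776°, λ=162.55438789°, h=295.7270 m
→ stereo (R=6378137.0, λ₀=146.3°): E=1406457.6938, N=-4823962.5659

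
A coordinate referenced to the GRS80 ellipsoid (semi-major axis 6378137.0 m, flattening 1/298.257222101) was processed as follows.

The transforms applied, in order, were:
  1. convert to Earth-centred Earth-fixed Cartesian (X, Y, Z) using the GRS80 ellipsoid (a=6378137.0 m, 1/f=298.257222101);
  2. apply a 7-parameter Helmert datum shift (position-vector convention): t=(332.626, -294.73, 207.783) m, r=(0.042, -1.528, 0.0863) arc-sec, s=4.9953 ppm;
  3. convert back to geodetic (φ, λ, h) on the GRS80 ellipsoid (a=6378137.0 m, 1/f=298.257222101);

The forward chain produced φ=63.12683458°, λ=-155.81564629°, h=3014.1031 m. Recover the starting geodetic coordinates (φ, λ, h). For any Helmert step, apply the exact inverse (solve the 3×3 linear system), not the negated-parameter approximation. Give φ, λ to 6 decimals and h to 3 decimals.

φ=63.124922°, λ=-155.823376°, h=2879.683 m

start: φ=63.126835°, λ=-155.815646°, h=3014.103 m
→ ECEF (a=6378137.000, f=1/298.257222101): X=-2638264.2645, Y=-1184817.1095, Z=5669070.9939
→ Helmert⁻¹: X=-2638542.2110, Y=-1184514.2042, Z=5668854.6808
→ geod (Bowring, a=6378137.000): φ=63.12492200°, λ=-155.82337600°, h=2879.6830 m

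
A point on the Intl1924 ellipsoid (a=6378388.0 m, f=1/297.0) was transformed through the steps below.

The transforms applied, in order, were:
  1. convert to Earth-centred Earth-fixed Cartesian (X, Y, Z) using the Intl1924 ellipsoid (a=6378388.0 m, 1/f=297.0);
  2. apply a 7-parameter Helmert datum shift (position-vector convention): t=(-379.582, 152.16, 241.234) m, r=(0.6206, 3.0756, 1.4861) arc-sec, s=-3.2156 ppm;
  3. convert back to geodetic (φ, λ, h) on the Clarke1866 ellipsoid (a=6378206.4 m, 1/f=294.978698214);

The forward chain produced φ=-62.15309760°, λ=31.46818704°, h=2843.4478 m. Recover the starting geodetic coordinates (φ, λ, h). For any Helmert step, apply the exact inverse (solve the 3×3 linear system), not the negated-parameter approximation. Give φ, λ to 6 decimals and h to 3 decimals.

φ=-62.150446°, λ=31.460373°, h=2895.067 m

start: φ=-62.153098°, λ=31.468187°, h=2843.448 m
→ ECEF (a=6378206.400, f=1/294.978698214): X=2549041.8330, Y=1560108.6815, Z=-5618824.5504
→ Helmert⁻¹: X=2549524.6372, Y=1559926.2625, Z=-5619050.5308
→ geod (Bowring, a=6378388.000): φ=-62.15044600°, λ=31.46037300°, h=2895.0670 m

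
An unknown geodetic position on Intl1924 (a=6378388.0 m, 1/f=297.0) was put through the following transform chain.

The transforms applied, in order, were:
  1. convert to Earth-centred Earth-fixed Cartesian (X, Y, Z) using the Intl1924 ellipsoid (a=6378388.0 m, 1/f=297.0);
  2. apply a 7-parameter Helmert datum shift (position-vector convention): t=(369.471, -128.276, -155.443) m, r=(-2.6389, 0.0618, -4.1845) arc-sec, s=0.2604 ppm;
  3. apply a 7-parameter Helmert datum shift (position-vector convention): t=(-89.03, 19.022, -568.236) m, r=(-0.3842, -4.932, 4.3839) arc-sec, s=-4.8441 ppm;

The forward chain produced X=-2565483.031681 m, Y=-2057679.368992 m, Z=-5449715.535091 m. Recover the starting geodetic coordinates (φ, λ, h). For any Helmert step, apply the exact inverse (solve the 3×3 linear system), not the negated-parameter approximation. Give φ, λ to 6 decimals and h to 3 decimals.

start: X=-2565483.0317, Y=-2057679.3690, Z=-5449715.5351 m
→ Helmert⁻¹: X=-2565580.4553, Y=-2057643.6807, Z=-5449116.1825
→ Helmert⁻¹: X=-2565905.8850, Y=-2057497.2106, Z=-5448986.4125
→ geod (Bowring, a=6378388.000): φ=-59.05595600°, λ=-141.27527000°, h=2012.7530 m

φ=-59.055956°, λ=-141.275270°, h=2012.753 m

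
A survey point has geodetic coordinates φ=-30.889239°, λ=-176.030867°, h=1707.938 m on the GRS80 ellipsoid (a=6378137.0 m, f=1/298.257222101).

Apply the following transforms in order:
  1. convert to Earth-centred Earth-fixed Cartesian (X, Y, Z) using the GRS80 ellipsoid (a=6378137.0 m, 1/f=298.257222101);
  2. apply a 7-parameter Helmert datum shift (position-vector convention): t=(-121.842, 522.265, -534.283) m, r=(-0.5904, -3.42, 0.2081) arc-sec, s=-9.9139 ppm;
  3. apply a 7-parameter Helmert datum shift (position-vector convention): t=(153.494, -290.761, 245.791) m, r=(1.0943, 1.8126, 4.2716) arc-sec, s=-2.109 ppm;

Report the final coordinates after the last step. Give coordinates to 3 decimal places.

start: φ=-30.889239°, λ=-176.030867°, h=1707.938 m
→ ECEF (a=6378137.000, f=1/298.257222101): X=-5466627.9766, Y=-379304.5364, Z=-3256238.2962
→ Helmert 7p (PV): X=-5466641.2503, Y=-378793.3466, Z=-3256829.8507
→ Helmert 7p (PV): X=-5466497.0028, Y=-379179.2403, Z=-3256531.1614

X=-5466497.003 m, Y=-379179.240 m, Z=-3256531.161 m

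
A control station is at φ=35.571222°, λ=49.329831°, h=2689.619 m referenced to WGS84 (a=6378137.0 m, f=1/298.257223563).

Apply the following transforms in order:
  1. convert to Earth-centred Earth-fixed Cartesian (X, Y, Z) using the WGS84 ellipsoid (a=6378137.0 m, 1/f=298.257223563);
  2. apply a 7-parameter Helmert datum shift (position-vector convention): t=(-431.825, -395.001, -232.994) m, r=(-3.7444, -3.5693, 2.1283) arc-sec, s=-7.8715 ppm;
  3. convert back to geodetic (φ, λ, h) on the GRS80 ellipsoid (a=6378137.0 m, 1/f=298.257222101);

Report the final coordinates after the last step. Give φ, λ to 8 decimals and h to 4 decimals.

start: φ=35.571222°, λ=49.329831°, h=2689.619 m
→ ECEF (a=6378137.000, f=1/298.257223563): X=3386255.8776, Y=3941034.2565, Z=3691162.9460
→ Helmert 7p (PV): X=3385692.8602, Y=3940710.1802, Z=3690887.9514
→ geod (Bowring, a=6378137.000): φ=35.57241808°, λ=49.33221124°, h=2031.2705 m

φ=35.57241808°, λ=49.33221124°, h=2031.2705 m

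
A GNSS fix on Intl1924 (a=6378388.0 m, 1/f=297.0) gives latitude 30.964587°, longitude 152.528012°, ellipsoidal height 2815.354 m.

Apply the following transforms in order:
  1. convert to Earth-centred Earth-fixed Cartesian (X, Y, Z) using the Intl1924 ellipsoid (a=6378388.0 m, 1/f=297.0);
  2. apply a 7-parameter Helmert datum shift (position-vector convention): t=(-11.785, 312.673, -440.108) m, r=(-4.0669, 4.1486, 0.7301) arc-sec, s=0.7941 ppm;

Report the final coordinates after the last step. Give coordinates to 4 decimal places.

X=-4859053.5417 m, Y=2526827.7626 m, Z=3263634.1034 m

start: φ=30.964587°, λ=152.528012°, h=2815.354 m
→ ECEF (a=6378388.000, f=1/297.0): X=-4859094.6046, Y=2526465.9262, Z=3264023.7026
→ Helmert 7p (PV): X=-4859053.5417, Y=2526827.7626, Z=3263634.1034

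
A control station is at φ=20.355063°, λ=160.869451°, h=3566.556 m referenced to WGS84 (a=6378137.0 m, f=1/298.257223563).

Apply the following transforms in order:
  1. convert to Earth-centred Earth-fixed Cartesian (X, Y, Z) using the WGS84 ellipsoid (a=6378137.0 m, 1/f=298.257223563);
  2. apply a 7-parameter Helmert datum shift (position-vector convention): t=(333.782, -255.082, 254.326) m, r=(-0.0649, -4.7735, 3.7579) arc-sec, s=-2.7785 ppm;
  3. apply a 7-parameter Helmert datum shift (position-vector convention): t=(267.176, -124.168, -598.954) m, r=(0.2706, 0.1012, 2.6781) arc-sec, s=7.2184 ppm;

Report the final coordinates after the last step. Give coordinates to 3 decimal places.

X=-5654597.039 m, Y=1961068.847 m, Z=2205371.736 m

start: φ=20.355063°, λ=160.869451°, h=3566.556 m
→ ECEF (a=6378137.000, f=1/298.257223563): X=-5655061.7221, Y=1961618.0398, Z=2205832.7119
→ Helmert 7p (PV): X=-5654799.0143, Y=1961255.1733, Z=2205949.4194
→ Helmert 7p (PV): X=-5654597.0393, Y=1961068.8471, Z=2205371.7363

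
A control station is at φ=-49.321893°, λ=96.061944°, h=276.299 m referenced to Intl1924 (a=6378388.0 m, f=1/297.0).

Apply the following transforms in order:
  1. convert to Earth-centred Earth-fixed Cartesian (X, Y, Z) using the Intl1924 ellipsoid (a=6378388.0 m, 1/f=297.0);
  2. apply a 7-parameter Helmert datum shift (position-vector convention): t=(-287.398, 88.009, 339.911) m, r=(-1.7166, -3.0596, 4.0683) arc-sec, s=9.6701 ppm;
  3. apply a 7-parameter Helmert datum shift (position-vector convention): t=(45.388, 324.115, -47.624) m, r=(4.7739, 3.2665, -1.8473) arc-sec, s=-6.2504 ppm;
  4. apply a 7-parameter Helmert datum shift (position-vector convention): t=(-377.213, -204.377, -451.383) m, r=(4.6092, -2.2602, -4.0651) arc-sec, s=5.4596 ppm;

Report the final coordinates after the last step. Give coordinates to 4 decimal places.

start: φ=-49.321893°, λ=96.061944°, h=276.299 m
→ ECEF (a=6378388.000, f=1/297.0): X=-439916.0644, Y=4142436.0779, Z=-4814269.9415
→ Helmert 7p (PV): X=-440218.0088, Y=4142515.4016, Z=-4814017.5854
→ Helmert 7p (PV): X=-440209.0057, Y=4142928.9842, Z=-4813932.2725
→ Helmert 7p (PV): X=-440454.2219, Y=4142863.4745, Z=-4814322.1829

X=-440454.2219 m, Y=4142863.4745 m, Z=-4814322.1829 m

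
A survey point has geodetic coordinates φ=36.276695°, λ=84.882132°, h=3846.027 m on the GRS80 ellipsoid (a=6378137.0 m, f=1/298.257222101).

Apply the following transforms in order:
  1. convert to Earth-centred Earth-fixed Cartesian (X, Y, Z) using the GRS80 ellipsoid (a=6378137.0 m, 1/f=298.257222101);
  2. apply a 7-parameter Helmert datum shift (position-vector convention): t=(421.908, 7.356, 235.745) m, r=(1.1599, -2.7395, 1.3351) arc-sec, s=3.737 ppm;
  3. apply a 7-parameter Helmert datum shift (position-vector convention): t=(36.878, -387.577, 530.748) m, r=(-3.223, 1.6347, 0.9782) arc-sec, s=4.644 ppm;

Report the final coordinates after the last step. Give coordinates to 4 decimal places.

start: φ=36.276695°, λ=84.882132°, h=3846.027 m
→ ECEF (a=6378137.000, f=1/298.257222101): X=459493.8785, Y=5130457.4453, Z=3755262.4945
→ Helmert 7p (PV): X=459834.4198, Y=5130465.8307, Z=3755547.2262
→ Helmert 7p (PV): X=459878.8659, Y=5130162.9431, Z=3756011.6039

X=459878.8659 m, Y=5130162.9431 m, Z=3756011.6039 m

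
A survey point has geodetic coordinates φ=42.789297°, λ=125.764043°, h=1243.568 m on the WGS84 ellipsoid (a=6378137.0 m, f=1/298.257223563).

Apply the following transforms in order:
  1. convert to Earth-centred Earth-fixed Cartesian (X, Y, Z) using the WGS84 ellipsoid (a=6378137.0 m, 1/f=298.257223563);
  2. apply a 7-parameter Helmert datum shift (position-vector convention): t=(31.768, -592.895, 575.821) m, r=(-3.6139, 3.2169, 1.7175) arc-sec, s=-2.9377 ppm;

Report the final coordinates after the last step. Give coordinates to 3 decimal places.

start: φ=42.789297°, λ=125.764043°, h=1243.568 m
→ ECEF (a=6378137.000, f=1/298.257223563): X=-2740361.2662, Y=3804634.9483, Z=4311198.3074
→ Helmert 7p (PV): X=-2740285.8906, Y=3804083.5933, Z=4311737.5423

X=-2740285.891 m, Y=3804083.593 m, Z=4311737.542 m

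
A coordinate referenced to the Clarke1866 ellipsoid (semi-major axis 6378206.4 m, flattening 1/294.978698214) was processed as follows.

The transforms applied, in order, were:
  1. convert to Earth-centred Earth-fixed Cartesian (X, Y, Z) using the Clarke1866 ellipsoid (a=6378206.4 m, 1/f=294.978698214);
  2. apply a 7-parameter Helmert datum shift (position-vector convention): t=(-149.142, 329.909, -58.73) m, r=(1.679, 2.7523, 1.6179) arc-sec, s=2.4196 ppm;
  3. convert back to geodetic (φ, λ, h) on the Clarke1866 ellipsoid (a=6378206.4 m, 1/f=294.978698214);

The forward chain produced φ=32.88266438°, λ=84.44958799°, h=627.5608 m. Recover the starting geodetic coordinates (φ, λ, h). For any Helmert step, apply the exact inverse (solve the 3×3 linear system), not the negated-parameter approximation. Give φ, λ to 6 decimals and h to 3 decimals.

start: φ=32.882664°, λ=84.449588°, h=627.561 m
→ ECEF (a=6378206.400, f=1/294.978698214): X=518639.6634, Y=5337054.3729, Z=3443196.3128
→ Helmert⁻¹: X=518783.4658, Y=5336735.5098, Z=3443210.1927
→ geod (Bowring, a=6378206.400): φ=32.88425500°, λ=84.44772900°, h=380.2610 m

φ=32.884255°, λ=84.447729°, h=380.261 m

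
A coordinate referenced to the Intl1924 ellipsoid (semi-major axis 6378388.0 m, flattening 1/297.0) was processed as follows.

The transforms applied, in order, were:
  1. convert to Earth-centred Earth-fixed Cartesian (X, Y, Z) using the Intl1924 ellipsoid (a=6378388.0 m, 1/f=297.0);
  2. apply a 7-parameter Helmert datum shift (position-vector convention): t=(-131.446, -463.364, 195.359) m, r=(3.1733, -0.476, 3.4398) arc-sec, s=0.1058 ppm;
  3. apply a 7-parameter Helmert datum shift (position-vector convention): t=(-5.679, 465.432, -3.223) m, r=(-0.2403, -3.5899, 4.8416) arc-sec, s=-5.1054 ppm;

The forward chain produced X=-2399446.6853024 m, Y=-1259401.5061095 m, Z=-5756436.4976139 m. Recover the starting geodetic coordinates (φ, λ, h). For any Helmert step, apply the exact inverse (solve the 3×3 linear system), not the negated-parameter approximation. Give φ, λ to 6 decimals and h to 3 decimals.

φ=-64.939913°, λ=-152.306790°, h=1751.953 m

start: X=-2399446.6853, Y=-1259401.5061, Z=-5756436.4976 m
→ Helmert⁻¹: X=-2399583.0143, Y=-1259810.3392, Z=-5756422.3682
→ Helmert⁻¹: X=-2399485.6015, Y=-1259395.3895, Z=-5756592.2056
→ geod (Bowring, a=6378388.000): φ=-64.93991300°, λ=-152.30679000°, h=1751.9530 m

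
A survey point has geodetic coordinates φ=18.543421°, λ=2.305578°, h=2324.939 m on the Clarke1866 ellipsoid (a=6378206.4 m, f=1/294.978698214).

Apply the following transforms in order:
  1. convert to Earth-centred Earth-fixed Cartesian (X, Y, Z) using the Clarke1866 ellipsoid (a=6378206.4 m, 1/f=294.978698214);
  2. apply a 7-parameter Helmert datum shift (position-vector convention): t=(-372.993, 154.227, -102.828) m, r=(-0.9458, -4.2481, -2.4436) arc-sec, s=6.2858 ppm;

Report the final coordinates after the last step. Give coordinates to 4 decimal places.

start: φ=18.543421°, λ=2.305578°, h=2324.939 m
→ ECEF (a=6378206.400, f=1/294.978698214): X=6046444.9959, Y=243439.9178, Z=2016117.5526
→ Helmert 7p (PV): X=6046071.3707, Y=243533.2876, Z=2016150.8108

X=6046071.3707 m, Y=243533.2876 m, Z=2016150.8108 m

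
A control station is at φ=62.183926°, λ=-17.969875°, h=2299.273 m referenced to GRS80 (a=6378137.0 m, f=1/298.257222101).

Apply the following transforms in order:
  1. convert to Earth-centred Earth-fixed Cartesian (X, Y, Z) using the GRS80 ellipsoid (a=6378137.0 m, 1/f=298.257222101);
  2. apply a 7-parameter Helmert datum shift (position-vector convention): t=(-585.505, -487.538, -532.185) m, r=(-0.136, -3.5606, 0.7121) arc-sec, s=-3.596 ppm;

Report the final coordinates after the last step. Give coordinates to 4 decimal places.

X=2838848.2152 m, Y=-921442.1574 m, Z=5619640.2199 m

start: φ=62.183926°, λ=-17.969875°, h=2299.273 m
→ ECEF (a=6378137.000, f=1/298.257222101): X=2839537.7677, Y=-920971.4399, Z=5620142.9910
→ Helmert 7p (PV): X=2838848.2152, Y=-921442.1574, Z=5619640.2199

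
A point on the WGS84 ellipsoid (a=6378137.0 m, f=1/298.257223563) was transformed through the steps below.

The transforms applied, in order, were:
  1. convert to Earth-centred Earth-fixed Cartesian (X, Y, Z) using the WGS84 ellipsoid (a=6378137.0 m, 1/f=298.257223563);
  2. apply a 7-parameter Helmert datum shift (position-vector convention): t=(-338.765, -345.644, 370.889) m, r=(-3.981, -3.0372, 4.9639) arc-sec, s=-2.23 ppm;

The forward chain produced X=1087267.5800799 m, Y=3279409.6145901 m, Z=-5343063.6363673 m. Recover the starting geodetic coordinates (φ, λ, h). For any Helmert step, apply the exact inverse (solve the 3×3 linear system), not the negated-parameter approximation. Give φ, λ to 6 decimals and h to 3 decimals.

start: X=1087267.5801, Y=3279409.6146, Z=-5343063.6364 m
→ Helmert⁻¹: X=1087609.0217, Y=3279839.5283, Z=-5343399.1537
→ geod (Bowring, a=6378137.000): φ=-57.28532500°, λ=71.65425500°, h=308.8450 m

φ=-57.285325°, λ=71.654255°, h=308.845 m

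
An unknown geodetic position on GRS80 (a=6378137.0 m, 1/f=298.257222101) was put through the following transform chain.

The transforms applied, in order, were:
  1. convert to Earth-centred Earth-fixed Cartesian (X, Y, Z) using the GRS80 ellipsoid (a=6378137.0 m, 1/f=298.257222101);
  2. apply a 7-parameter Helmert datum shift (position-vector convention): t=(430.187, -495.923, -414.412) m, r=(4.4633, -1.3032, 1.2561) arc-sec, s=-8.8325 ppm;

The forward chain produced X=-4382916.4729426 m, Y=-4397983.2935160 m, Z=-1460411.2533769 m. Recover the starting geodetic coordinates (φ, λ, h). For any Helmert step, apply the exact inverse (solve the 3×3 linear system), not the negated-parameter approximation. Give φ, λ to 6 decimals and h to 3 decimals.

start: X=-4382916.4729, Y=-4397983.2935, Z=-1460411.2534 m
→ Helmert⁻¹: X=-4383421.3797, Y=-4397531.1078, Z=-1459886.8852
→ geod (Bowring, a=6378137.000): φ=-13.31712400°, λ=-134.90793400°, h=1384.3850 m

φ=-13.317124°, λ=-134.907934°, h=1384.385 m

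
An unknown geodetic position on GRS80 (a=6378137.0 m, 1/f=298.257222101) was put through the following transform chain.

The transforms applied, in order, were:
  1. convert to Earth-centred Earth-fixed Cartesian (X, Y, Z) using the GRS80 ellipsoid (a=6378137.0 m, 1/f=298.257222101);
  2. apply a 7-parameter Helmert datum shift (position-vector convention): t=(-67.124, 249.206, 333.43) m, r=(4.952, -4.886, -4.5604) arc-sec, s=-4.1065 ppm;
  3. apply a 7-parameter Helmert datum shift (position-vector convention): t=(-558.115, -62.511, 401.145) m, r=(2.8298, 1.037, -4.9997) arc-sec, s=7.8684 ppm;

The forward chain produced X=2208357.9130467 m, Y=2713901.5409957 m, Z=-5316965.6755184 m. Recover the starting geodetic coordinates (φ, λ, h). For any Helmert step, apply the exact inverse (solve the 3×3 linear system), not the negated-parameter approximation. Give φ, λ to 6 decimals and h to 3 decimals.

start: X=2208357.9130, Y=2713901.5410, Z=-5316965.6755 m
→ Helmert⁻¹: X=2208859.5972, Y=2713923.2886, Z=-5317351.1096
→ Helmert⁻¹: X=2208749.8273, Y=2713606.3904, Z=-5317823.8458
→ geod (Bowring, a=6378137.000): φ=-56.83327900°, λ=50.85600800°, h=2458.5810 m

φ=-56.833279°, λ=50.856008°, h=2458.581 m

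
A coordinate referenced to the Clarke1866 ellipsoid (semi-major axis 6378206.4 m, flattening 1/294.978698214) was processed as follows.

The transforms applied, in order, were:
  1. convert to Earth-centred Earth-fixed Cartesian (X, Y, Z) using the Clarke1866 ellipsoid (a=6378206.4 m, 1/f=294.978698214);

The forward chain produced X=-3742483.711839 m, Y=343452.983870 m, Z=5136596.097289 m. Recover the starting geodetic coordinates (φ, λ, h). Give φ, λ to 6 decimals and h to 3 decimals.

φ=53.994022°, λ=174.756573°, h=551.600 m

start: X=-3742483.7118, Y=343452.9839, Z=5136596.0973 m
→ geod (Bowring, a=6378206.400): φ=53.99402200°, λ=174.75657300°, h=551.6000 m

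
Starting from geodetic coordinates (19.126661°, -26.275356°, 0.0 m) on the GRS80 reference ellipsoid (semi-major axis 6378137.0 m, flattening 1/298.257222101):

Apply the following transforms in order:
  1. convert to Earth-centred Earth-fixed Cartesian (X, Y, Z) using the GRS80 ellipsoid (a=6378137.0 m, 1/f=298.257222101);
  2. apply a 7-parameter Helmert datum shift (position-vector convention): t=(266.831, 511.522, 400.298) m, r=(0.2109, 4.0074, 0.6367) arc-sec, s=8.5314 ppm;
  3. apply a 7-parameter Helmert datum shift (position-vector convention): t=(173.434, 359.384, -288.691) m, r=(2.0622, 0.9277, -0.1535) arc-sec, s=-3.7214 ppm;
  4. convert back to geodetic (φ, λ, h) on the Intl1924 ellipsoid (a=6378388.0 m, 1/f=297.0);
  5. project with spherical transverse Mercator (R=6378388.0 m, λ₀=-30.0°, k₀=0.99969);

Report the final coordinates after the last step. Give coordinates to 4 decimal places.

E=392840.0488 m, N=2132783.1732 m

start: φ=19.126661°, λ=-26.275356°, h=0.000 m
→ ECEF (a=6378137.000, f=1/298.257222101): X=5405355.4019, Y=-2668600.8032, Z=2076601.0163
→ Helmert 7p (PV): X=5405716.9311, Y=-2668097.4860, Z=2076911.2836
→ Helmert 7p (PV): X=5405877.6039, Y=-2667752.9603, Z=2076563.8757
→ geod (Bowring, a=6378388.000): φ=19.12657841°, λ=-26.26593316°, h=-165.5233 m
→ tm (R=6378388.0, λ₀=-30.0°): E=392840.0488, N=2132783.1732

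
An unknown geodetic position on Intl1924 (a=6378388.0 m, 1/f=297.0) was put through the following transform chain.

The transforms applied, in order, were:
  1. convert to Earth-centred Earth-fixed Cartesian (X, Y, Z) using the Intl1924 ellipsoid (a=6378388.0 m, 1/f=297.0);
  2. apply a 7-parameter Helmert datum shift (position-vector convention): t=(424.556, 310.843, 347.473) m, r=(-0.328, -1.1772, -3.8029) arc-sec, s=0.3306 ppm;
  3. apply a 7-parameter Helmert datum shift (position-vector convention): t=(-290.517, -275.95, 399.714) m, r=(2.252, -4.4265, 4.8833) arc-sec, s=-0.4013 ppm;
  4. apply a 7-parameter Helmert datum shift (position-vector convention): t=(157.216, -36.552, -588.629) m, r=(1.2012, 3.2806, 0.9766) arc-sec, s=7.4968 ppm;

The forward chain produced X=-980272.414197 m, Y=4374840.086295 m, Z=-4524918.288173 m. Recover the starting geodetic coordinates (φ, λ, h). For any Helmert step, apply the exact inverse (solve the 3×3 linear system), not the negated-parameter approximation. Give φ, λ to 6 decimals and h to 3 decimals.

start: X=-980272.4142, Y=4374840.0863, Z=-4524918.2882 m
→ Helmert⁻¹: X=-980329.6081, Y=4374822.1347, Z=-4524336.8105
→ Helmert⁻¹: X=-980033.0076, Y=4375073.6412, Z=-4524765.0756
→ Helmert⁻¹: X=-980563.7224, Y=4374750.4690, Z=-4525098.4996
→ geod (Bowring, a=6378388.000): φ=-45.45902100°, λ=102.63356400°, h=2442.5490 m

φ=-45.459021°, λ=102.633564°, h=2442.549 m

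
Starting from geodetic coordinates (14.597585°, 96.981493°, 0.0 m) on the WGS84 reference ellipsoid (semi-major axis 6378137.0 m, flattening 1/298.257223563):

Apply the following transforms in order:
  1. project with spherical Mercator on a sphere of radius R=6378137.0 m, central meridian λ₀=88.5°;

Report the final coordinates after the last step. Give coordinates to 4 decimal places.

start: φ=14.597585°, λ=96.981493°, h=0.000 m
→ merc (R=6378137.0, λ₀=88.5°): E=944155.4819, N=1642866.4566

E=944155.4819 m, N=1642866.4566 m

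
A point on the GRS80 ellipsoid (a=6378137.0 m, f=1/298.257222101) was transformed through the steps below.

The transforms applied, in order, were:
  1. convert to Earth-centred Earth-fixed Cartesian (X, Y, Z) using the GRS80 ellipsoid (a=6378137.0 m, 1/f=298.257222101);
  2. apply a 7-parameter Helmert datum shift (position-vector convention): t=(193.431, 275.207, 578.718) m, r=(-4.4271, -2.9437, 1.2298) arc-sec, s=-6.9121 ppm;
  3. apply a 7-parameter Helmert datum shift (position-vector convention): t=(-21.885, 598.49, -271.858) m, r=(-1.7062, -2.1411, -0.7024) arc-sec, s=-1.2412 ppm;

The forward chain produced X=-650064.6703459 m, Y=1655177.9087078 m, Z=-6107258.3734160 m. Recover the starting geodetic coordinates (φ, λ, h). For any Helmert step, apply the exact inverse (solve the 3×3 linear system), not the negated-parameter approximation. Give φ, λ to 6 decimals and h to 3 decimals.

φ=-73.874064°, λ=111.459895°, h=2602.544 m

start: X=-650064.6703, Y=1655177.9087, Z=-6107258.3734 m
→ Helmert⁻¹: X=-650112.6192, Y=1654629.7747, Z=-6106973.6601
→ Helmert⁻¹: X=-650387.8444, Y=1654500.9681, Z=-6107549.8016
→ geod (Bowring, a=6378137.000): φ=-73.87406400°, λ=111.45989500°, h=2602.5440 m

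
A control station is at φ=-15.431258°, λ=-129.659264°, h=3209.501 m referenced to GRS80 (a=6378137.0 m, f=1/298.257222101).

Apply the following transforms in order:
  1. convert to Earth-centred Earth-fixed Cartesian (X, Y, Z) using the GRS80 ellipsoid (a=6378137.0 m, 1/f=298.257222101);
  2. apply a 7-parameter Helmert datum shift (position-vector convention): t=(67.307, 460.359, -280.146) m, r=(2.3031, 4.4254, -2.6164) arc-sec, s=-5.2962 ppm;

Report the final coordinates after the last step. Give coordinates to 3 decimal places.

X=-3926825.862 m, Y=-4736168.972 m, Z=-1687240.124 m

start: φ=-15.431258°, λ=-129.659264°, h=3209.501 m
→ ECEF (a=6378137.000, f=1/298.257222101): X=-3926817.6887, Y=-4736723.0646, Z=-1687000.2730
→ Helmert 7p (PV): X=-3926825.8622, Y=-4736168.9723, Z=-1687240.1239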